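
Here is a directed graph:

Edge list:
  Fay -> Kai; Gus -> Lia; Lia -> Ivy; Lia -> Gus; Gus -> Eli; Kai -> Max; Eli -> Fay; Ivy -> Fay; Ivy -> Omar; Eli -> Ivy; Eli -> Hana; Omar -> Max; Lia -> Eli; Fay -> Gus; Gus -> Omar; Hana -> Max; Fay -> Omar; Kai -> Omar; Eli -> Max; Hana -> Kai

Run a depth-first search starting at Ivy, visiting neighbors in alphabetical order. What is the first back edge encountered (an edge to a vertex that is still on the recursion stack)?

DFS from Ivy (visiting neighbors in alphabetical order); mark gray on enter, black on exit:
Ivy gray
  Fay gray
    Gus gray
      Eli gray
        Eli→Fay: Fay is gray → back edge
First back edge: Eli → Fay.

Eli->Fay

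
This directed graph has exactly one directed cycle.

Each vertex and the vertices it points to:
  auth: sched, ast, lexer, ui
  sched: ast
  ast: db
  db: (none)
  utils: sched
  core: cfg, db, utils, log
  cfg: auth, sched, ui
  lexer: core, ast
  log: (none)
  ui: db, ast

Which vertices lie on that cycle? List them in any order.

DFS with gray/black marking from core:
core gray
  cfg gray
    auth gray
      sched gray
        ast gray
          db gray
          db black
        ast black
      sched black
      auth→ast: ast black — skip
      lexer gray
        lexer→core: core is gray → back edge
Back edge closes the cycle core → cfg → auth → lexer → core; its vertices are {cfg, auth, core, lexer}.

cfg, auth, core, lexer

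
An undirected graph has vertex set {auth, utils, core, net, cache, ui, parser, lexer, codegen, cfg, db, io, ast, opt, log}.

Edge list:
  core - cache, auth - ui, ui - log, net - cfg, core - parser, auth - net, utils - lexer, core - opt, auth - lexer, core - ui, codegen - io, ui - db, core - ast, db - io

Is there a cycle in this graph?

DFS, tracking each vertex's parent; an edge to a visited non-parent vertex closes a cycle.
Start from ast:
visit ast (parent –)
  visit core (parent ast)
    visit parser (parent core)
      parser–core: parent, skip
    core–ast: parent, skip
    visit ui (parent core)
      visit log (parent ui)
        log–ui: parent, skip
      visit auth (parent ui)
        visit net (parent auth)
          visit cfg (parent net)
            cfg–net: parent, skip
          net–auth: parent, skip
        visit lexer (parent auth)
          lexer–auth: parent, skip
          visit utils (parent lexer)
            utils–lexer: parent, skip
        auth–ui: parent, skip
      ui–core: parent, skip
      visit db (parent ui)
        db–ui: parent, skip
        visit io (parent db)
          visit codegen (parent io)
            codegen–io: parent, skip
          io–db: parent, skip
    visit opt (parent core)
      opt–core: parent, skip
    visit cache (parent core)
      cache–core: parent, skip
No non-parent visited neighbor found — the graph is a forest.

No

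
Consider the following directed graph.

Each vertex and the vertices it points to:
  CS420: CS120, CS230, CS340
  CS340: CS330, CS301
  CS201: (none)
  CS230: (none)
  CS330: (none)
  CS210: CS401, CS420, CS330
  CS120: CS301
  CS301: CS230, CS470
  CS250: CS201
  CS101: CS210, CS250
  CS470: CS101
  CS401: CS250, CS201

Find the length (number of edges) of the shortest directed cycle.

For each vertex v, BFS finds the shortest path from v back to v.
The shortest such closed walk is CS470 → CS101 → CS210 → CS420 → CS340 → CS301 → CS470, length 6.

6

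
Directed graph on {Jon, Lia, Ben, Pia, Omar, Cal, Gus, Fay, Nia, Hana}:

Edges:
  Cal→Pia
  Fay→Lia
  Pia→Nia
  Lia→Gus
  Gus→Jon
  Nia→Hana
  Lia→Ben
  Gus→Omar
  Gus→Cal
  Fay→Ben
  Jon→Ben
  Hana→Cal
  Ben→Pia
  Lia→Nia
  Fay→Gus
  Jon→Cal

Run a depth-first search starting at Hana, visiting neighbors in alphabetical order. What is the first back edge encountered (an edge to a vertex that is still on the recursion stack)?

DFS from Hana (visiting neighbors in alphabetical order); mark gray on enter, black on exit:
Hana gray
  Cal gray
    Pia gray
      Nia gray
        Nia→Hana: Hana is gray → back edge
First back edge: Nia → Hana.

Nia→Hana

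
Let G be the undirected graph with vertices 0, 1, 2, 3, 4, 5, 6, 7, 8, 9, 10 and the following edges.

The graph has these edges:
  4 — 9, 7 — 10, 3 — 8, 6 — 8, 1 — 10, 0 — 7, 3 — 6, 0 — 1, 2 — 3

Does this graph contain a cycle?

Yes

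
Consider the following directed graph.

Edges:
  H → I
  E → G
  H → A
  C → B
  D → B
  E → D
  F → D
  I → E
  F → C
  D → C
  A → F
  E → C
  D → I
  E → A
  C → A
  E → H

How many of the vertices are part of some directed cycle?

7

A vertex is on a directed cycle iff it belongs to a strongly connected component of size ≥ 2 (or has a self-loop).
The vertices on cycles are {A, C, D, E, F, H, I} — 7 in total.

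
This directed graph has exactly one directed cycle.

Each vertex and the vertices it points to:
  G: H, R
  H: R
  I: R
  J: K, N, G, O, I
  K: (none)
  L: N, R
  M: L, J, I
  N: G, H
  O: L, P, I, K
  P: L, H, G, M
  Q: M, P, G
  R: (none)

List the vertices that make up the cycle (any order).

DFS with gray/black marking from P:
P gray
  L gray
    N gray
      G gray
        H gray
          R gray
          R black
        H black
        G→R: R black — skip
      G black
      N→H: H black — skip
    N black
    L→R: R black — skip
  L black
  P→H: H black — skip
  P→G: G black — skip
  M gray
    M→L: L black — skip
    J gray
      K gray
      K black
      J→N: N black — skip
      J→G: G black — skip
      O gray
        O→L: L black — skip
        O→P: P is gray → back edge
Back edge closes the cycle P → M → J → O → P; its vertices are {J, M, O, P}.

J, M, O, P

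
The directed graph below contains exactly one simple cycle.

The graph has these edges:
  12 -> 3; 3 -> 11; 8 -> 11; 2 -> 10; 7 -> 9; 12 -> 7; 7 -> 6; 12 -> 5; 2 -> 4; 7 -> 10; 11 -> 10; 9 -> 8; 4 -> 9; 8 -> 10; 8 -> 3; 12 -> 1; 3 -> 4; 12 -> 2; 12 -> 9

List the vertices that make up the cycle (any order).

DFS with gray/black marking from 9:
9 gray
  8 gray
    11 gray
      10 gray
      10 black
    11 black
    8→10: 10 black — skip
    3 gray
      4 gray
        4→9: 9 is gray → back edge
Back edge closes the cycle 9 → 8 → 3 → 4 → 9; its vertices are {3, 4, 8, 9}.

3, 4, 8, 9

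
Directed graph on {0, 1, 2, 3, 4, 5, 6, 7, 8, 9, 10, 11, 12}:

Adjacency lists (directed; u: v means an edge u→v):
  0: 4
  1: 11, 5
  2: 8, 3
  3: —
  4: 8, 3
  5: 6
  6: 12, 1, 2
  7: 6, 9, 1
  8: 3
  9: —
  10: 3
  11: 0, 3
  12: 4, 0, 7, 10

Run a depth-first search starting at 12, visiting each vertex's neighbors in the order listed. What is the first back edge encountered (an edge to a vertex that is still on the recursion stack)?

6→12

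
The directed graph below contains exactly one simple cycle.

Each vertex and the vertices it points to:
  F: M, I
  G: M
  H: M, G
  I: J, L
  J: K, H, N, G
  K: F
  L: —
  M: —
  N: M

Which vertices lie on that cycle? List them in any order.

F, I, J, K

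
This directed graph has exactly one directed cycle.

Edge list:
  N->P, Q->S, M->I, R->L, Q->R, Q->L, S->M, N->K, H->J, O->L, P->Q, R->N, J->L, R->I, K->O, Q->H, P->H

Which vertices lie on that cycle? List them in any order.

DFS with gray/black marking from R:
R gray
  I gray
  I black
  L gray
  L black
  N gray
    P gray
      Q gray
        Q→R: R is gray → back edge
Back edge closes the cycle R → N → P → Q → R; its vertices are {N, P, Q, R}.

N, P, Q, R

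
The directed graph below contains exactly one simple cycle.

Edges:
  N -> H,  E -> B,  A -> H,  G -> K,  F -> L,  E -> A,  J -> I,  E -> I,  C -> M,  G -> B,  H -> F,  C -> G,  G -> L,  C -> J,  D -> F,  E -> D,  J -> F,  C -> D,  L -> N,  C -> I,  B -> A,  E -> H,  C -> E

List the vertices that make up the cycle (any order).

F, H, L, N

DFS with gray/black marking from L:
L gray
  N gray
    H gray
      F gray
        F→L: L is gray → back edge
Back edge closes the cycle L → N → H → F → L; its vertices are {F, H, L, N}.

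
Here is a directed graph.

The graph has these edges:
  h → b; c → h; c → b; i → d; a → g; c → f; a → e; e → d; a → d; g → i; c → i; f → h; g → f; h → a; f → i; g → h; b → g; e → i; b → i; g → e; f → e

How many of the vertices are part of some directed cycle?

A vertex is on a directed cycle iff it belongs to a strongly connected component of size ≥ 2 (or has a self-loop).
The vertices on cycles are {a, b, f, g, h} — 5 in total.

5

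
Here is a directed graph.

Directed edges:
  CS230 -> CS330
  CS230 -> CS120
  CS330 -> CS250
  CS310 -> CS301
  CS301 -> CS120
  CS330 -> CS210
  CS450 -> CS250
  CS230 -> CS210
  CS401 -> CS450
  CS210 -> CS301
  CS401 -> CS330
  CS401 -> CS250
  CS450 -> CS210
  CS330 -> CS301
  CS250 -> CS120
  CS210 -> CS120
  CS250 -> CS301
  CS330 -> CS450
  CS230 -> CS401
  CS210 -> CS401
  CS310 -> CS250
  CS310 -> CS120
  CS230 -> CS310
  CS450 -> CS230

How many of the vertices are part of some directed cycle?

5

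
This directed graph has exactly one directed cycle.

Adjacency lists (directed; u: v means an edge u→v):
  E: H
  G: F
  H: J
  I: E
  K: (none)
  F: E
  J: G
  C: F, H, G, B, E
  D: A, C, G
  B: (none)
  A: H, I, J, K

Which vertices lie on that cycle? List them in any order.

E, F, G, H, J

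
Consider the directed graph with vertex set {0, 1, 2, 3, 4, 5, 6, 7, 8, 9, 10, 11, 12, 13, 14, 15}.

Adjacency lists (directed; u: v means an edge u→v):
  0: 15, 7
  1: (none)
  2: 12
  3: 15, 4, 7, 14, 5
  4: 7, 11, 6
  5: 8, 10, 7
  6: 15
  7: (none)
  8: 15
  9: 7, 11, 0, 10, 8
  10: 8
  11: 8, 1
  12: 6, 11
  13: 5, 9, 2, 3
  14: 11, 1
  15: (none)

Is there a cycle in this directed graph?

DFS with white/gray/black marking, starting from 1:
1 gray
1 black
0 gray
  15 gray
  15 black
  7 gray
  7 black
0 black
2 gray
  12 gray
    6 gray
      6→15: 15 black — skip
    6 black
    11 gray
      8 gray
        8→15: 15 black — skip
      8 black
      11→1: 1 black — skip
    11 black
  12 black
2 black
3 gray
  3→15: 15 black — skip
  4 gray
    4→7: 7 black — skip
    4→11: 11 black — skip
    4→6: 6 black — skip
  4 black
  3→7: 7 black — skip
  14 gray
    14→11: 11 black — skip
    14→1: 1 black — skip
  14 black
  5 gray
    5→8: 8 black — skip
    10 gray
      10→8: 8 black — skip
    10 black
    5→7: 7 black — skip
  5 black
3 black
9 gray
  9→7: 7 black — skip
  9→11: 11 black — skip
  9→0: 0 black — skip
  9→10: 10 black — skip
  9→8: 8 black — skip
9 black
13 gray
  13→5: 5 black — skip
  13→9: 9 black — skip
  13→2: 2 black — skip
  13→3: 3 black — skip
13 black
Every edge goes to a white or black vertex — no back edge, so the graph is acyclic.

No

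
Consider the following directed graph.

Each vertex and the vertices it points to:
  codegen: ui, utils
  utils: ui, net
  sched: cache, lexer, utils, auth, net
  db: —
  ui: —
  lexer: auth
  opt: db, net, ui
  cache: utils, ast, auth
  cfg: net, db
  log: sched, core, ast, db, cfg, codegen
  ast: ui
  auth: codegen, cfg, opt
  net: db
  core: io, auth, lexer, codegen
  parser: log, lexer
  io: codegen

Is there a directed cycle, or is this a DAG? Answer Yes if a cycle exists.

No

DFS with white/gray/black marking, starting from lexer:
lexer gray
  auth gray
    codegen gray
      ui gray
      ui black
      utils gray
        utils→ui: ui black — skip
        net gray
          db gray
          db black
        net black
      utils black
    codegen black
    cfg gray
      cfg→net: net black — skip
      cfg→db: db black — skip
    cfg black
    opt gray
      opt→db: db black — skip
      opt→net: net black — skip
      opt→ui: ui black — skip
    opt black
  auth black
lexer black
sched gray
  cache gray
    cache→utils: utils black — skip
    ast gray
      ast→ui: ui black — skip
    ast black
    cache→auth: auth black — skip
  cache black
  sched→lexer: lexer black — skip
  sched→utils: utils black — skip
  sched→auth: auth black — skip
  sched→net: net black — skip
sched black
log gray
  log→sched: sched black — skip
  core gray
    io gray
      io→codegen: codegen black — skip
    io black
    core→auth: auth black — skip
    core→lexer: lexer black — skip
    core→codegen: codegen black — skip
  core black
  log→ast: ast black — skip
  log→db: db black — skip
  log→cfg: cfg black — skip
  log→codegen: codegen black — skip
log black
parser gray
  parser→log: log black — skip
  parser→lexer: lexer black — skip
parser black
Every edge goes to a white or black vertex — no back edge, so the graph is acyclic.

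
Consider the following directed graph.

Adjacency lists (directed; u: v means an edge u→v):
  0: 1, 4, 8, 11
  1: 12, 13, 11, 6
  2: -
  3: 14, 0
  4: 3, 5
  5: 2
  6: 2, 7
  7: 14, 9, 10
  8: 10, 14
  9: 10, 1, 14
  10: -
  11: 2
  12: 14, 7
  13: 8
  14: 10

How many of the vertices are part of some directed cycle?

A vertex is on a directed cycle iff it belongs to a strongly connected component of size ≥ 2 (or has a self-loop).
The vertices on cycles are {0, 1, 3, 4, 6, 7, 9, 12} — 8 in total.

8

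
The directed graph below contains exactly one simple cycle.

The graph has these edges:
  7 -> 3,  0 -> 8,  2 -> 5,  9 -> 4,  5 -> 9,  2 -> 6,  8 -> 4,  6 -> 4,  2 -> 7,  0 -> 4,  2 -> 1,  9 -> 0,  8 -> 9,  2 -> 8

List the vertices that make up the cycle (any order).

DFS with gray/black marking from 9:
9 gray
  0 gray
    8 gray
      4 gray
      4 black
      8→9: 9 is gray → back edge
Back edge closes the cycle 9 → 0 → 8 → 9; its vertices are {0, 8, 9}.

0, 8, 9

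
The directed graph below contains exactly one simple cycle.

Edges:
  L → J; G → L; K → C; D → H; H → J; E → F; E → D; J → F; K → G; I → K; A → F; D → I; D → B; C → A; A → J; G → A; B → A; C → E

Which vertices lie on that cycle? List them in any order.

DFS with gray/black marking from D:
D gray
  H gray
    J gray
      F gray
      F black
    J black
  H black
  I gray
    K gray
      G gray
        L gray
          L→J: J black — skip
        L black
        A gray
          A→J: J black — skip
          A→F: F black — skip
        A black
      G black
      C gray
        C→A: A black — skip
        E gray
          E→D: D is gray → back edge
Back edge closes the cycle D → I → K → C → E → D; its vertices are {C, D, E, I, K}.

C, D, E, I, K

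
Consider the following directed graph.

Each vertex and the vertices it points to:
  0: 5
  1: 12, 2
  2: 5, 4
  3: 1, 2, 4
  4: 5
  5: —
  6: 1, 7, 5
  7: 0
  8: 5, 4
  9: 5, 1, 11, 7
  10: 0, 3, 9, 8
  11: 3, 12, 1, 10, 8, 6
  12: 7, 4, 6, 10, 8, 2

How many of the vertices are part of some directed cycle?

7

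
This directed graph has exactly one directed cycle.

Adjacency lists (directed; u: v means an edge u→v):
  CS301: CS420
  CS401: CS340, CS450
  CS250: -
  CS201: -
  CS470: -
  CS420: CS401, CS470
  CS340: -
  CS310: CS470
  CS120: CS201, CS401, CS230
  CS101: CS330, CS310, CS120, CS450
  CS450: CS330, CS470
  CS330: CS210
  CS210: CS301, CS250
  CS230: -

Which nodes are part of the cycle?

CS210, CS301, CS330, CS401, CS420, CS450

DFS with gray/black marking from CS450:
CS450 gray
  CS330 gray
    CS210 gray
      CS301 gray
        CS420 gray
          CS401 gray
            CS340 gray
            CS340 black
            CS401→CS450: CS450 is gray → back edge
Back edge closes the cycle CS450 → CS330 → CS210 → CS301 → CS420 → CS401 → CS450; its vertices are {CS210, CS301, CS330, CS401, CS420, CS450}.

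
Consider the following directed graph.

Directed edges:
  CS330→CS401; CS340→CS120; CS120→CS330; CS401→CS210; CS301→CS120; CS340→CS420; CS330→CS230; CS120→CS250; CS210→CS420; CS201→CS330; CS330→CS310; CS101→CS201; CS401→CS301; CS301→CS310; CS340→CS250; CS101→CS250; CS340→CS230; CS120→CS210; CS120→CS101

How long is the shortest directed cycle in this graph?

4

For each vertex v, BFS finds the shortest path from v back to v.
The shortest such closed walk is CS120 → CS330 → CS401 → CS301 → CS120, length 4.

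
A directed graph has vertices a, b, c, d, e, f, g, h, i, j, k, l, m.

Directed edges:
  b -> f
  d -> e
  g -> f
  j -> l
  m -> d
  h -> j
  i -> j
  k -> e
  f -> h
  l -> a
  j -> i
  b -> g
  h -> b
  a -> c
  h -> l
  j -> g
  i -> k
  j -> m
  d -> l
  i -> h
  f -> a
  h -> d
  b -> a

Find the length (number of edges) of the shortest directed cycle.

For each vertex v, BFS finds the shortest path from v back to v.
The shortest such closed walk is j → i → j, length 2.

2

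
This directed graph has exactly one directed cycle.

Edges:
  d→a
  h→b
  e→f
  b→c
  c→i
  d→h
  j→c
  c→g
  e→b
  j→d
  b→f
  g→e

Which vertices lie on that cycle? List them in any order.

DFS with gray/black marking from c:
c gray
  g gray
    e gray
      f gray
      f black
      b gray
        b→c: c is gray → back edge
Back edge closes the cycle c → g → e → b → c; its vertices are {b, c, e, g}.

b, c, e, g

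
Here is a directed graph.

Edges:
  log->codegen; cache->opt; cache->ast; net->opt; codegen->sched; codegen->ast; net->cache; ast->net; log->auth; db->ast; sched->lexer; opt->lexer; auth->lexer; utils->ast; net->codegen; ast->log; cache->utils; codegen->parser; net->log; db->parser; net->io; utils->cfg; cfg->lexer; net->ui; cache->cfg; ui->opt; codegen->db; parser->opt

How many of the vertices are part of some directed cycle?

A vertex is on a directed cycle iff it belongs to a strongly connected component of size ≥ 2 (or has a self-loop).
The vertices on cycles are {db, ast, log, net, cache, utils, codegen} — 7 in total.

7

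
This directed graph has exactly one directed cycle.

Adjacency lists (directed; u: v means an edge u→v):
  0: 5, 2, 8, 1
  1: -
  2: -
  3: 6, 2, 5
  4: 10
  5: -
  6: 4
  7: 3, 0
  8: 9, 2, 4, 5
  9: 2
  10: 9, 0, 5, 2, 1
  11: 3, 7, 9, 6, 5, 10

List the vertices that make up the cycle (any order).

0, 4, 8, 10

DFS with gray/black marking from 10:
10 gray
  9 gray
    2 gray
    2 black
  9 black
  0 gray
    5 gray
    5 black
    0→2: 2 black — skip
    8 gray
      8→9: 9 black — skip
      8→2: 2 black — skip
      4 gray
        4→10: 10 is gray → back edge
Back edge closes the cycle 10 → 0 → 8 → 4 → 10; its vertices are {0, 4, 8, 10}.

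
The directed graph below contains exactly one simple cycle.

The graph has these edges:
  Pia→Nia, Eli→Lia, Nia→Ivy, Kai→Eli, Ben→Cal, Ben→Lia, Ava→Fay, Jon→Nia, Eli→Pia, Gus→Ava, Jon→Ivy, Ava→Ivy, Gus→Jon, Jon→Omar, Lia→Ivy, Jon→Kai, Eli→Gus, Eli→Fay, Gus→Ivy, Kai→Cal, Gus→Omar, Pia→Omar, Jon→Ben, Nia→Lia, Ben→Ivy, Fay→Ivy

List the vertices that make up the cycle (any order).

Eli, Gus, Jon, Kai

DFS with gray/black marking from Gus:
Gus gray
  Omar gray
  Omar black
  Ava gray
    Fay gray
      Ivy gray
      Ivy black
    Fay black
    Ava→Ivy: Ivy black — skip
  Ava black
  Gus→Ivy: Ivy black — skip
  Jon gray
    Nia gray
      Nia→Ivy: Ivy black — skip
      Lia gray
        Lia→Ivy: Ivy black — skip
      Lia black
    Nia black
    Ben gray
      Ben→Lia: Lia black — skip
      Ben→Ivy: Ivy black — skip
      Cal gray
      Cal black
    Ben black
    Jon→Omar: Omar black — skip
    Jon→Ivy: Ivy black — skip
    Kai gray
      Kai→Cal: Cal black — skip
      Eli gray
        Eli→Fay: Fay black — skip
        Eli→Gus: Gus is gray → back edge
Back edge closes the cycle Gus → Jon → Kai → Eli → Gus; its vertices are {Eli, Gus, Jon, Kai}.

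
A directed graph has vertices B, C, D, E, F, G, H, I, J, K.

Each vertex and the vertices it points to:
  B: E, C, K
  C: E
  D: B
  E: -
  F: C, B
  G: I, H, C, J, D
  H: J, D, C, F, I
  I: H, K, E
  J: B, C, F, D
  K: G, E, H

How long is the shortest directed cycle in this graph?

For each vertex v, BFS finds the shortest path from v back to v.
The shortest such closed walk is H → I → H, length 2.

2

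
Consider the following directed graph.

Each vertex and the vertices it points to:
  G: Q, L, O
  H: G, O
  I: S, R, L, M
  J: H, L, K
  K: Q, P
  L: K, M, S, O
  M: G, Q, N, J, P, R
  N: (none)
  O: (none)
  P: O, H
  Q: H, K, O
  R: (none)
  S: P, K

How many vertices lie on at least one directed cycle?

9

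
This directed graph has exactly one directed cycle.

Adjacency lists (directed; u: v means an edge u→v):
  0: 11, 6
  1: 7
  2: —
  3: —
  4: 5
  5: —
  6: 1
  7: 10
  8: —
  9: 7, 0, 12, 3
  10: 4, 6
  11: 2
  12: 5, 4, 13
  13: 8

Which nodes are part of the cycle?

1, 6, 7, 10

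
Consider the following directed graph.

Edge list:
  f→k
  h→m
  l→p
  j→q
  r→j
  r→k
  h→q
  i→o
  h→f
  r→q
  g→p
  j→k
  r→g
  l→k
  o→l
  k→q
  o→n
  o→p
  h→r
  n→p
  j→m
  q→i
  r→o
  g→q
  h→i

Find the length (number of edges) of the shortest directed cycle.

5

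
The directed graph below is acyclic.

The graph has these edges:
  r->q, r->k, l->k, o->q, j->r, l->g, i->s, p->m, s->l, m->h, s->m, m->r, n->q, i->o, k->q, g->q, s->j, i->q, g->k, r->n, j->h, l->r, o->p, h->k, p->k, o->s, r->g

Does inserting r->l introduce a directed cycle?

Adding r→l creates a cycle iff l can already reach r.
Path from l: l → r.
So l → … → r → l is a cycle.

Yes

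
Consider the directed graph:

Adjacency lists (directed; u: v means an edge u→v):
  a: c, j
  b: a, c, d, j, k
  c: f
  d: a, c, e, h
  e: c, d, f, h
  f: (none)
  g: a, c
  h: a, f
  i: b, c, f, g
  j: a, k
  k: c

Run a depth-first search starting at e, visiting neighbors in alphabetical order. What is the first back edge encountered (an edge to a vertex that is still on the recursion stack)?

j→a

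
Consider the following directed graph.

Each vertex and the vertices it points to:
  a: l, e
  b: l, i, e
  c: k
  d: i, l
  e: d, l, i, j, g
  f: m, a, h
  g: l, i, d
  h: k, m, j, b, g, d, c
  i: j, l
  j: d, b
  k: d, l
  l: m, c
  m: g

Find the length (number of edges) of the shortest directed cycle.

3

For each vertex v, BFS finds the shortest path from v back to v.
The shortest such closed walk is m → g → l → m, length 3.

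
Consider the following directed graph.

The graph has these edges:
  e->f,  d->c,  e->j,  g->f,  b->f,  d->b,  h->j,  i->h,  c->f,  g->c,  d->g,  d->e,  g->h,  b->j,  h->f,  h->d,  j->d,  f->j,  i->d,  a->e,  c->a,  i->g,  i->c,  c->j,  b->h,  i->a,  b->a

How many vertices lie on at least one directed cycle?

9

A vertex is on a directed cycle iff it belongs to a strongly connected component of size ≥ 2 (or has a self-loop).
The vertices on cycles are {a, b, c, d, e, f, g, h, j} — 9 in total.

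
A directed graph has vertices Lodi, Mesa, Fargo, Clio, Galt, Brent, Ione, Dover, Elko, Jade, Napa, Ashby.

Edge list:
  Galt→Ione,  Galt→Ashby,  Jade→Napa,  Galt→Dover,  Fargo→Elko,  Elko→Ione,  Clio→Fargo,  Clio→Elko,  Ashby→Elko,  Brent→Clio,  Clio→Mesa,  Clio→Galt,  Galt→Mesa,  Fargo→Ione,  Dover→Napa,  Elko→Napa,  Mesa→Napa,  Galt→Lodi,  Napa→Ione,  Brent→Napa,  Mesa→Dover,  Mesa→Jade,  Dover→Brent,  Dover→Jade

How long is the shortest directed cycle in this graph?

4

For each vertex v, BFS finds the shortest path from v back to v.
The shortest such closed walk is Clio → Mesa → Dover → Brent → Clio, length 4.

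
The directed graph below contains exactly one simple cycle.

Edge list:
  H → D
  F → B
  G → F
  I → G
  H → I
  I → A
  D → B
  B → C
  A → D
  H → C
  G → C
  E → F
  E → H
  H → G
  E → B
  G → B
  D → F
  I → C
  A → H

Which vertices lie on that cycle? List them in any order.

A, H, I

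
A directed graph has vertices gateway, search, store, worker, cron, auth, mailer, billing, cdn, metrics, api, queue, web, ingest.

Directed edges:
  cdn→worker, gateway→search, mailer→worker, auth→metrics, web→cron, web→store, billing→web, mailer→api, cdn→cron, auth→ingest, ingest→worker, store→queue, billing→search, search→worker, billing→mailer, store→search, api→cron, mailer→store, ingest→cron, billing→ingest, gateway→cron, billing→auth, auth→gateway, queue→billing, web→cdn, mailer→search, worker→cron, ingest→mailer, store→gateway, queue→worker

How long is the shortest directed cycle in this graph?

4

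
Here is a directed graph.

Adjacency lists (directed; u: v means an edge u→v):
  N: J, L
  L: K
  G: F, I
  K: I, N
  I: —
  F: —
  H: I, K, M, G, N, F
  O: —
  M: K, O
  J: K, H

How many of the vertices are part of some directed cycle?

6

A vertex is on a directed cycle iff it belongs to a strongly connected component of size ≥ 2 (or has a self-loop).
The vertices on cycles are {H, J, K, L, M, N} — 6 in total.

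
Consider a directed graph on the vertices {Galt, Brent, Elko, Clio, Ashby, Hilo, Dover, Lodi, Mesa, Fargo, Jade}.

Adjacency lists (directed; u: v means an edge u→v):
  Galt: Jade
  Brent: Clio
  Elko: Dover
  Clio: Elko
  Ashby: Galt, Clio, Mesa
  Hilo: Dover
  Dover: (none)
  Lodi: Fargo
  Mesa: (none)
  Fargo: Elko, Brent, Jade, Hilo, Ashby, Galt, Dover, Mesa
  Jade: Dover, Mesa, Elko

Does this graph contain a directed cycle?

DFS with white/gray/black marking, starting from Brent:
Brent gray
  Clio gray
    Elko gray
      Dover gray
      Dover black
    Elko black
  Clio black
Brent black
Galt gray
  Jade gray
    Jade→Dover: Dover black — skip
    Mesa gray
    Mesa black
    Jade→Elko: Elko black — skip
  Jade black
Galt black
Ashby gray
  Ashby→Galt: Galt black — skip
  Ashby→Clio: Clio black — skip
  Ashby→Mesa: Mesa black — skip
Ashby black
Hilo gray
  Hilo→Dover: Dover black — skip
Hilo black
Lodi gray
  Fargo gray
    Fargo→Elko: Elko black — skip
    Fargo→Brent: Brent black — skip
    Fargo→Jade: Jade black — skip
    Fargo→Hilo: Hilo black — skip
    Fargo→Ashby: Ashby black — skip
    Fargo→Galt: Galt black — skip
    Fargo→Dover: Dover black — skip
    Fargo→Mesa: Mesa black — skip
  Fargo black
Lodi black
Every edge goes to a white or black vertex — no back edge, so the graph is acyclic.

No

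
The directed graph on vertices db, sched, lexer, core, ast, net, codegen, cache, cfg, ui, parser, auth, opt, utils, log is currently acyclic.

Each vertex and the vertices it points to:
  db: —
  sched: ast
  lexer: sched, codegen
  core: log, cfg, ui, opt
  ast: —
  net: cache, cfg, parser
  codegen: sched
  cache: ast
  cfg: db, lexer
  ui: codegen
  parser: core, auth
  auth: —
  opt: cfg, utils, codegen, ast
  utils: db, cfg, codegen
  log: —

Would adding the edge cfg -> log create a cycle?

Adding cfg→log creates a cycle iff log can already reach cfg.
Explore from log: no path reaches cfg. The graph stays acyclic.

No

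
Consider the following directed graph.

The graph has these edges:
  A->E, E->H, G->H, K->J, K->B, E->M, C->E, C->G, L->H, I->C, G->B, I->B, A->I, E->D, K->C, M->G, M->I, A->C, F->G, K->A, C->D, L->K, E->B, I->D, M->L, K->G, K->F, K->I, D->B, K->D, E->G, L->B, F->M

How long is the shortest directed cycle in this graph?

For each vertex v, BFS finds the shortest path from v back to v.
The shortest such closed walk is K → F → M → L → K, length 4.

4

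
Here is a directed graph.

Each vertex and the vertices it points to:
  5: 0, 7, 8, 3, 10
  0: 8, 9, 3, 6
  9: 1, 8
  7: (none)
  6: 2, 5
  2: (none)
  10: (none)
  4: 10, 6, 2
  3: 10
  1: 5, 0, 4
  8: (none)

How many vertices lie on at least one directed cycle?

6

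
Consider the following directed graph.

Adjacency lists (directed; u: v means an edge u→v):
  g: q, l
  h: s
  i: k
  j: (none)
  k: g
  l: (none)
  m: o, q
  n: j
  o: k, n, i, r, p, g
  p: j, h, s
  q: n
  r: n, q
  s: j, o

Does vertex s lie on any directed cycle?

Yes

s is on a cycle iff s can reach itself via ≥1 edge.
s → o → p → s — yes.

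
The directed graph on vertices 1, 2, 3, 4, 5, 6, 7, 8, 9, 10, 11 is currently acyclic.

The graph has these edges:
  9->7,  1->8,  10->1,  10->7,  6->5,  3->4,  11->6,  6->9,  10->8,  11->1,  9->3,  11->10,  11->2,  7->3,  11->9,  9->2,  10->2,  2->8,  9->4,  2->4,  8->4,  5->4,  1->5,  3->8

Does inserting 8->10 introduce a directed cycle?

Yes

Adding 8→10 creates a cycle iff 10 can already reach 8.
Path from 10: 10 → 8.
So 10 → … → 8 → 10 is a cycle.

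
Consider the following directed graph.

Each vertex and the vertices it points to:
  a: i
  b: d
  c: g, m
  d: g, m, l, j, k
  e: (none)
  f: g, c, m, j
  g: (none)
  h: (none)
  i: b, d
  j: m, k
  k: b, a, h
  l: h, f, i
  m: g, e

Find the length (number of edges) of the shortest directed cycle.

3

For each vertex v, BFS finds the shortest path from v back to v.
The shortest such closed walk is d → l → i → d, length 3.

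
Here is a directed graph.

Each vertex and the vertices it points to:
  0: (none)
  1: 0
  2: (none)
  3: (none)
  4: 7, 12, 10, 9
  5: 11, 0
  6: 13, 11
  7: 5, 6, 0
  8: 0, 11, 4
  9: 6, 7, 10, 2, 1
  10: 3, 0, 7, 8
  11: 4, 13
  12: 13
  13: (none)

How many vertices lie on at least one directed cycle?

8

A vertex is on a directed cycle iff it belongs to a strongly connected component of size ≥ 2 (or has a self-loop).
The vertices on cycles are {4, 5, 6, 7, 8, 9, 10, 11} — 8 in total.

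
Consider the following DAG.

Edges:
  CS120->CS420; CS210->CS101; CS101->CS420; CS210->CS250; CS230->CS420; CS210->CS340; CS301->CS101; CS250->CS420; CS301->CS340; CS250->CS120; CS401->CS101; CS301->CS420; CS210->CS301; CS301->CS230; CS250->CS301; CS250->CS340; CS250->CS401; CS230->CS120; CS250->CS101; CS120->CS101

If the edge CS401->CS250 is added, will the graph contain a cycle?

Yes

Adding CS401→CS250 creates a cycle iff CS250 can already reach CS401.
Path from CS250: CS250 → CS401.
So CS250 → … → CS401 → CS250 is a cycle.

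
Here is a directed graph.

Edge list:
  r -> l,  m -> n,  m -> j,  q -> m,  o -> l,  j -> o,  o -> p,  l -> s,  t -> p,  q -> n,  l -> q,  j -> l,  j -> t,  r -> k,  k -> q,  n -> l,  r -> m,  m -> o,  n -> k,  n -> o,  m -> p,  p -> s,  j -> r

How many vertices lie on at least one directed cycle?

8

A vertex is on a directed cycle iff it belongs to a strongly connected component of size ≥ 2 (or has a self-loop).
The vertices on cycles are {j, k, l, m, n, o, q, r} — 8 in total.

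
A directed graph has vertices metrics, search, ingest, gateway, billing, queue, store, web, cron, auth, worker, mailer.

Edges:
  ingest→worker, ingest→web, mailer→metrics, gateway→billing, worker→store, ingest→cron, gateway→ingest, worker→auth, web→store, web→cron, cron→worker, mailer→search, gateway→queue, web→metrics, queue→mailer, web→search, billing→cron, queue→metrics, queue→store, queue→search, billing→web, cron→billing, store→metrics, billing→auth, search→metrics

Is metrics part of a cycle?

No

metrics lies on a cycle iff there is a path from metrics back to itself.
Exploring from metrics, it never reaches itself; equivalently, its strongly connected component is a singleton.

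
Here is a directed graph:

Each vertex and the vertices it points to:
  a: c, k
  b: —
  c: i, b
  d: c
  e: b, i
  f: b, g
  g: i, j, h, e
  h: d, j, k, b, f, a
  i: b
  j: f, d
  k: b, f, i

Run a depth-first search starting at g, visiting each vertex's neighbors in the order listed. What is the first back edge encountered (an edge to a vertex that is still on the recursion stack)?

DFS from g (visiting each vertex's neighbors in the order listed); mark gray on enter, black on exit:
g gray
  i gray
    b gray
    b black
  i black
  j gray
    f gray
      f→b: b black — skip
      f→g: g is gray → back edge
First back edge: f → g.

f→g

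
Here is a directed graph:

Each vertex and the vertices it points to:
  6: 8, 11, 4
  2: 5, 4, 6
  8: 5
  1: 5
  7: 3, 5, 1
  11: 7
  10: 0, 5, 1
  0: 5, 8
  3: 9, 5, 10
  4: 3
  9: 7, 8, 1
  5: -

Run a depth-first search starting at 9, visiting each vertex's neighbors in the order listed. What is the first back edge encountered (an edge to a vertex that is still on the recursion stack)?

DFS from 9 (visiting each vertex's neighbors in the order listed); mark gray on enter, black on exit:
9 gray
  7 gray
    3 gray
      3→9: 9 is gray → back edge
First back edge: 3 → 9.

3->9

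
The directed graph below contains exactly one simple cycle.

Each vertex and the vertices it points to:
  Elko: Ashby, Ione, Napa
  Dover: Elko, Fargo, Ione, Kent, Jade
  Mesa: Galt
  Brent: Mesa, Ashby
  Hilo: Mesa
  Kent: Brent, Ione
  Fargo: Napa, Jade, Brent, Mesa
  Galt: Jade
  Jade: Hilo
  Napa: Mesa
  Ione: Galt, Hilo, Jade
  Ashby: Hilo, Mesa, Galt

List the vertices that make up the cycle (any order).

Galt, Hilo, Jade, Mesa

DFS with gray/black marking from Jade:
Jade gray
  Hilo gray
    Mesa gray
      Galt gray
        Galt→Jade: Jade is gray → back edge
Back edge closes the cycle Jade → Hilo → Mesa → Galt → Jade; its vertices are {Galt, Hilo, Jade, Mesa}.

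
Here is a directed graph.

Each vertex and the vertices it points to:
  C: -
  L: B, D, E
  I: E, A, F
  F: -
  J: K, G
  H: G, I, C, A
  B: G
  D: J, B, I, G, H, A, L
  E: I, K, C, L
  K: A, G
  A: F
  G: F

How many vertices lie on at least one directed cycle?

A vertex is on a directed cycle iff it belongs to a strongly connected component of size ≥ 2 (or has a self-loop).
The vertices on cycles are {D, E, H, I, L} — 5 in total.

5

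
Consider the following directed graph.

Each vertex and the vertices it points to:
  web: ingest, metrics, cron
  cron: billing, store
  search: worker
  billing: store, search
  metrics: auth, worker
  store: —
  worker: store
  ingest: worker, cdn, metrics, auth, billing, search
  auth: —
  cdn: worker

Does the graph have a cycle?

DFS with white/gray/black marking, starting from billing:
billing gray
  store gray
  store black
  search gray
    worker gray
      worker→store: store black — skip
    worker black
  search black
billing black
web gray
  ingest gray
    ingest→worker: worker black — skip
    cdn gray
      cdn→worker: worker black — skip
    cdn black
    metrics gray
      auth gray
      auth black
      metrics→worker: worker black — skip
    metrics black
    ingest→auth: auth black — skip
    ingest→billing: billing black — skip
    ingest→search: search black — skip
  ingest black
  web→metrics: metrics black — skip
  cron gray
    cron→billing: billing black — skip
    cron→store: store black — skip
  cron black
web black
Every edge goes to a white or black vertex — no back edge, so the graph is acyclic.

No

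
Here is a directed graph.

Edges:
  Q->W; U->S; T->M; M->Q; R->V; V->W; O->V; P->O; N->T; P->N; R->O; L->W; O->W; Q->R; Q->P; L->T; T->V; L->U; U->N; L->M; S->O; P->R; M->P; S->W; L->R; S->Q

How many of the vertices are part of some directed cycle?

A vertex is on a directed cycle iff it belongs to a strongly connected component of size ≥ 2 (or has a self-loop).
The vertices on cycles are {M, N, P, Q, T} — 5 in total.

5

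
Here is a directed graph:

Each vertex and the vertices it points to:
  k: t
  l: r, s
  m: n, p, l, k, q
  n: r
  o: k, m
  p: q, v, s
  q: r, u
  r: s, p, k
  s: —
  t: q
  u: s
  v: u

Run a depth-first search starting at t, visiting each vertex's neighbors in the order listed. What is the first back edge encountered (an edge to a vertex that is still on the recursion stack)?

p→q

DFS from t (visiting each vertex's neighbors in the order listed); mark gray on enter, black on exit:
t gray
  q gray
    r gray
      s gray
      s black
      p gray
        p→q: q is gray → back edge
First back edge: p → q.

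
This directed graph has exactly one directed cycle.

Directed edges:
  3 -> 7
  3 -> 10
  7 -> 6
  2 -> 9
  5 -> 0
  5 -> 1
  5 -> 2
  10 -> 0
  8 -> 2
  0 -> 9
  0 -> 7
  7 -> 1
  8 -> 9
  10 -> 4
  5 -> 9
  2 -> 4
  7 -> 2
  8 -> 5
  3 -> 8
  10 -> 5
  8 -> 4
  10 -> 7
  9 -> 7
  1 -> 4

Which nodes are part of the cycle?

2, 7, 9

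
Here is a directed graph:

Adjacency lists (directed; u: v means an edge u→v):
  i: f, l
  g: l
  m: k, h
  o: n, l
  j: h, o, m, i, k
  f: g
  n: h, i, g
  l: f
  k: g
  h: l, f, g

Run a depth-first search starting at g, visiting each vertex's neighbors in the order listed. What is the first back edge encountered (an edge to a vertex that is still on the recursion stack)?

f->g

DFS from g (visiting each vertex's neighbors in the order listed); mark gray on enter, black on exit:
g gray
  l gray
    f gray
      f→g: g is gray → back edge
First back edge: f → g.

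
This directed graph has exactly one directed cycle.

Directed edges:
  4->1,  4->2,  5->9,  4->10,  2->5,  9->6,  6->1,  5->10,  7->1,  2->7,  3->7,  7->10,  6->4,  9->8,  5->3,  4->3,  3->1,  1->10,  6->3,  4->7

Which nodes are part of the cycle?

2, 4, 5, 6, 9

DFS with gray/black marking from 2:
2 gray
  5 gray
    9 gray
      6 gray
        1 gray
          10 gray
          10 black
        1 black
        4 gray
          4→1: 1 black — skip
          3 gray
            3→1: 1 black — skip
            7 gray
              7→10: 10 black — skip
              7→1: 1 black — skip
            7 black
          3 black
          4→10: 10 black — skip
          4→7: 7 black — skip
          4→2: 2 is gray → back edge
Back edge closes the cycle 2 → 5 → 9 → 6 → 4 → 2; its vertices are {2, 4, 5, 6, 9}.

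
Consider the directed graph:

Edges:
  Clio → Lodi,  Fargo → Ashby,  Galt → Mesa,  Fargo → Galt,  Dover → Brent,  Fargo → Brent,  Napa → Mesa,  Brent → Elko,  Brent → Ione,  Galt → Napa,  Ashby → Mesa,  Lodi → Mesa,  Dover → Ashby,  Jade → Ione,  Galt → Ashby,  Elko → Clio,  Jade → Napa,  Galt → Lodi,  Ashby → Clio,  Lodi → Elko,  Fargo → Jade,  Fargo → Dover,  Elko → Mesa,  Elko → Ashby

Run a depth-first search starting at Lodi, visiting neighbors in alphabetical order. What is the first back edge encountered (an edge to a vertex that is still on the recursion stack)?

Clio->Lodi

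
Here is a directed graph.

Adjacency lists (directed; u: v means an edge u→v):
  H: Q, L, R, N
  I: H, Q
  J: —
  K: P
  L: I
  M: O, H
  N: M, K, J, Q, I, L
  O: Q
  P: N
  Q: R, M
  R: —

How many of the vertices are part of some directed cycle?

9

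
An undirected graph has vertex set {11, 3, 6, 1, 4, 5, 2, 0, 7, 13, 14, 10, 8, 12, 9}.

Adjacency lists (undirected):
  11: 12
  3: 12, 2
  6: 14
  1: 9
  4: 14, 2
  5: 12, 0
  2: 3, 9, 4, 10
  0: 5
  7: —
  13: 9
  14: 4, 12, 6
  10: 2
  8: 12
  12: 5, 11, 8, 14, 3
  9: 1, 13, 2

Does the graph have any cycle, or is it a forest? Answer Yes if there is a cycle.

Yes

DFS, tracking each vertex's parent; an edge to a visited non-parent vertex closes a cycle.
Start from 13:
visit 13 (parent –)
  visit 9 (parent 13)
    visit 1 (parent 9)
      1–9: parent, skip
    9–13: parent, skip
    visit 2 (parent 9)
      visit 3 (parent 2)
        visit 12 (parent 3)
          visit 5 (parent 12)
            5–12: parent, skip
            visit 0 (parent 5)
              0–5: parent, skip
          visit 11 (parent 12)
            11–12: parent, skip
          visit 8 (parent 12)
            8–12: parent, skip
          visit 14 (parent 12)
            visit 4 (parent 14)
              4–14: parent, skip
              4–2: 2 visited and ≠ parent → cycle
Cycle: 2 – 3 – 12 – 14 – 4 – 2.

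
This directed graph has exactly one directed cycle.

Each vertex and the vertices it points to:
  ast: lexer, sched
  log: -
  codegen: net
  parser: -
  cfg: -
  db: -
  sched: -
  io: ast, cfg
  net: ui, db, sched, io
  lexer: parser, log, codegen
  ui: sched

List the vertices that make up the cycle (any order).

io, ast, net, lexer, codegen

DFS with gray/black marking from lexer:
lexer gray
  parser gray
  parser black
  log gray
  log black
  codegen gray
    net gray
      ui gray
        sched gray
        sched black
      ui black
      db gray
      db black
      net→sched: sched black — skip
      io gray
        ast gray
          ast→lexer: lexer is gray → back edge
Back edge closes the cycle lexer → codegen → net → io → ast → lexer; its vertices are {io, ast, net, lexer, codegen}.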